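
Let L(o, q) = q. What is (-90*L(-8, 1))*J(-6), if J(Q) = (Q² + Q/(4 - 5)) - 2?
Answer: -3600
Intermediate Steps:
J(Q) = -2 + Q² - Q (J(Q) = (Q² + Q/(-1)) - 2 = (Q² - Q) - 2 = -2 + Q² - Q)
(-90*L(-8, 1))*J(-6) = (-90*1)*(-2 + (-6)² - 1*(-6)) = -90*(-2 + 36 + 6) = -90*40 = -3600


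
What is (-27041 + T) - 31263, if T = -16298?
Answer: -74602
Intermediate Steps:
(-27041 + T) - 31263 = (-27041 - 16298) - 31263 = -43339 - 31263 = -74602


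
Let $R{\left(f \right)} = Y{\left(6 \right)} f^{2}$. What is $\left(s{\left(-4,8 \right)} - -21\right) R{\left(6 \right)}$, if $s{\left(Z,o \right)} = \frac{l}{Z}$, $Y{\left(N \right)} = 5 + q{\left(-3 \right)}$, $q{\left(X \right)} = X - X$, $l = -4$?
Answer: $3960$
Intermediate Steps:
$q{\left(X \right)} = 0$
$Y{\left(N \right)} = 5$ ($Y{\left(N \right)} = 5 + 0 = 5$)
$s{\left(Z,o \right)} = - \frac{4}{Z}$
$R{\left(f \right)} = 5 f^{2}$
$\left(s{\left(-4,8 \right)} - -21\right) R{\left(6 \right)} = \left(- \frac{4}{-4} - -21\right) 5 \cdot 6^{2} = \left(\left(-4\right) \left(- \frac{1}{4}\right) + 21\right) 5 \cdot 36 = \left(1 + 21\right) 180 = 22 \cdot 180 = 3960$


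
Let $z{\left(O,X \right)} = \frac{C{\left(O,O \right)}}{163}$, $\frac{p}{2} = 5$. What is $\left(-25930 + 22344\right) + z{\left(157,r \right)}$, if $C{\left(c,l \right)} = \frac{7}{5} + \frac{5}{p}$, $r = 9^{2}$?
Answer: $- \frac{5845161}{1630} \approx -3586.0$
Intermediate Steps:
$p = 10$ ($p = 2 \cdot 5 = 10$)
$r = 81$
$C{\left(c,l \right)} = \frac{19}{10}$ ($C{\left(c,l \right)} = \frac{7}{5} + \frac{5}{10} = 7 \cdot \frac{1}{5} + 5 \cdot \frac{1}{10} = \frac{7}{5} + \frac{1}{2} = \frac{19}{10}$)
$z{\left(O,X \right)} = \frac{19}{1630}$ ($z{\left(O,X \right)} = \frac{19}{10 \cdot 163} = \frac{19}{10} \cdot \frac{1}{163} = \frac{19}{1630}$)
$\left(-25930 + 22344\right) + z{\left(157,r \right)} = \left(-25930 + 22344\right) + \frac{19}{1630} = -3586 + \frac{19}{1630} = - \frac{5845161}{1630}$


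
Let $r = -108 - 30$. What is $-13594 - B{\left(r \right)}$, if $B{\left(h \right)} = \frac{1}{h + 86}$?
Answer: $- \frac{706887}{52} \approx -13594.0$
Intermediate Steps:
$r = -138$ ($r = -108 - 30 = -138$)
$B{\left(h \right)} = \frac{1}{86 + h}$
$-13594 - B{\left(r \right)} = -13594 - \frac{1}{86 - 138} = -13594 - \frac{1}{-52} = -13594 - - \frac{1}{52} = -13594 + \frac{1}{52} = - \frac{706887}{52}$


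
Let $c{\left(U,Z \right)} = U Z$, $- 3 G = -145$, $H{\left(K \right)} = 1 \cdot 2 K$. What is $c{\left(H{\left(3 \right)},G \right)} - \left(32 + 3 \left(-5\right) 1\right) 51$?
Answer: $-577$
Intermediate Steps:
$H{\left(K \right)} = 2 K$
$G = \frac{145}{3}$ ($G = \left(- \frac{1}{3}\right) \left(-145\right) = \frac{145}{3} \approx 48.333$)
$c{\left(H{\left(3 \right)},G \right)} - \left(32 + 3 \left(-5\right) 1\right) 51 = 2 \cdot 3 \cdot \frac{145}{3} - \left(32 + 3 \left(-5\right) 1\right) 51 = 6 \cdot \frac{145}{3} - \left(32 - 15\right) 51 = 290 - \left(32 - 15\right) 51 = 290 - 17 \cdot 51 = 290 - 867 = -577$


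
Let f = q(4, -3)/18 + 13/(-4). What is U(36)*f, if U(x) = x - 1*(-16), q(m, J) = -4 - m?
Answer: -1729/9 ≈ -192.11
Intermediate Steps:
U(x) = 16 + x (U(x) = x + 16 = 16 + x)
f = -133/36 (f = (-4 - 1*4)/18 + 13/(-4) = (-4 - 4)*(1/18) + 13*(-¼) = -8*1/18 - 13/4 = -4/9 - 13/4 = -133/36 ≈ -3.6944)
U(36)*f = (16 + 36)*(-133/36) = 52*(-133/36) = -1729/9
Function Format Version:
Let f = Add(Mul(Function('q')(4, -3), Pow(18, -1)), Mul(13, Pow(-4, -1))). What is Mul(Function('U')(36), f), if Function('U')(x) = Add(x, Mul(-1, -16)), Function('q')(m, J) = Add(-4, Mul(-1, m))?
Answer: Rational(-1729, 9) ≈ -192.11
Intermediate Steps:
Function('U')(x) = Add(16, x) (Function('U')(x) = Add(x, 16) = Add(16, x))
f = Rational(-133, 36) (f = Add(Mul(Add(-4, Mul(-1, 4)), Pow(18, -1)), Mul(13, Pow(-4, -1))) = Add(Mul(Add(-4, -4), Rational(1, 18)), Mul(13, Rational(-1, 4))) = Add(Mul(-8, Rational(1, 18)), Rational(-13, 4)) = Add(Rational(-4, 9), Rational(-13, 4)) = Rational(-133, 36) ≈ -3.6944)
Mul(Function('U')(36), f) = Mul(Add(16, 36), Rational(-133, 36)) = Mul(52, Rational(-133, 36)) = Rational(-1729, 9)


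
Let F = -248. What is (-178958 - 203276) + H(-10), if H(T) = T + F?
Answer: -382492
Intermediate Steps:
H(T) = -248 + T (H(T) = T - 248 = -248 + T)
(-178958 - 203276) + H(-10) = (-178958 - 203276) + (-248 - 10) = -382234 - 258 = -382492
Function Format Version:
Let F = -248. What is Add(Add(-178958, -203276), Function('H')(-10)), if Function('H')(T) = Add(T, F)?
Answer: -382492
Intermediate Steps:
Function('H')(T) = Add(-248, T) (Function('H')(T) = Add(T, -248) = Add(-248, T))
Add(Add(-178958, -203276), Function('H')(-10)) = Add(Add(-178958, -203276), Add(-248, -10)) = Add(-382234, -258) = -382492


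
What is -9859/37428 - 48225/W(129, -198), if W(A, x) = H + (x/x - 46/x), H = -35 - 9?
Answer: 89324910847/79235076 ≈ 1127.3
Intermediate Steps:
H = -44
W(A, x) = -43 - 46/x (W(A, x) = -44 + (x/x - 46/x) = -44 + (1 - 46/x) = -43 - 46/x)
-9859/37428 - 48225/W(129, -198) = -9859/37428 - 48225/(-43 - 46/(-198)) = -9859*1/37428 - 48225/(-43 - 46*(-1/198)) = -9859/37428 - 48225/(-43 + 23/99) = -9859/37428 - 48225/(-4234/99) = -9859/37428 - 48225*(-99/4234) = -9859/37428 + 4774275/4234 = 89324910847/79235076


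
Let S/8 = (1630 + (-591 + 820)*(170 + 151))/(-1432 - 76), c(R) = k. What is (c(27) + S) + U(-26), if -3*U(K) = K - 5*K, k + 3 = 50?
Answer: -15065/39 ≈ -386.28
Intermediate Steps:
k = 47 (k = -3 + 50 = 47)
c(R) = 47
S = -5182/13 (S = 8*((1630 + (-591 + 820)*(170 + 151))/(-1432 - 76)) = 8*((1630 + 229*321)/(-1508)) = 8*((1630 + 73509)*(-1/1508)) = 8*(75139*(-1/1508)) = 8*(-2591/52) = -5182/13 ≈ -398.62)
U(K) = 4*K/3 (U(K) = -(K - 5*K)/3 = -(-4)*K/3 = 4*K/3)
(c(27) + S) + U(-26) = (47 - 5182/13) + (4/3)*(-26) = -4571/13 - 104/3 = -15065/39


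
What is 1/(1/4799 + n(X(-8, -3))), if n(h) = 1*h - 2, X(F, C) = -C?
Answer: 4799/4800 ≈ 0.99979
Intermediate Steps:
n(h) = -2 + h (n(h) = h - 2 = -2 + h)
1/(1/4799 + n(X(-8, -3))) = 1/(1/4799 + (-2 - 1*(-3))) = 1/(1/4799 + (-2 + 3)) = 1/(1/4799 + 1) = 1/(4800/4799) = 4799/4800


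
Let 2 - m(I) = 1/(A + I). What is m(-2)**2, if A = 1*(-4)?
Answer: 169/36 ≈ 4.6944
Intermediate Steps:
A = -4
m(I) = 2 - 1/(-4 + I)
m(-2)**2 = ((-9 + 2*(-2))/(-4 - 2))**2 = ((-9 - 4)/(-6))**2 = (-1/6*(-13))**2 = (13/6)**2 = 169/36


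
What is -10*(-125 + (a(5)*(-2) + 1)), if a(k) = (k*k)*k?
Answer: 3740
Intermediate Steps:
a(k) = k³ (a(k) = k²*k = k³)
-10*(-125 + (a(5)*(-2) + 1)) = -10*(-125 + (5³*(-2) + 1)) = -10*(-125 + (125*(-2) + 1)) = -10*(-125 + (-250 + 1)) = -10*(-125 - 249) = -10*(-374) = 3740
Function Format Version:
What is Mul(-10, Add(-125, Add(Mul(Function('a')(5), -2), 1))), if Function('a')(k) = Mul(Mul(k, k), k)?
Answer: 3740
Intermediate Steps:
Function('a')(k) = Pow(k, 3) (Function('a')(k) = Mul(Pow(k, 2), k) = Pow(k, 3))
Mul(-10, Add(-125, Add(Mul(Function('a')(5), -2), 1))) = Mul(-10, Add(-125, Add(Mul(Pow(5, 3), -2), 1))) = Mul(-10, Add(-125, Add(Mul(125, -2), 1))) = Mul(-10, Add(-125, Add(-250, 1))) = Mul(-10, Add(-125, -249)) = Mul(-10, -374) = 3740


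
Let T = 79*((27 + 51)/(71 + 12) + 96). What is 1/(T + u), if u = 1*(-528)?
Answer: 83/591810 ≈ 0.00014025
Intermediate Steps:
u = -528
T = 635634/83 (T = 79*(78/83 + 96) = 79*(8046/83) = 635634/83 ≈ 7658.2)
1/(T + u) = 1/(635634/83 - 528) = 1/(591810/83) = 83/591810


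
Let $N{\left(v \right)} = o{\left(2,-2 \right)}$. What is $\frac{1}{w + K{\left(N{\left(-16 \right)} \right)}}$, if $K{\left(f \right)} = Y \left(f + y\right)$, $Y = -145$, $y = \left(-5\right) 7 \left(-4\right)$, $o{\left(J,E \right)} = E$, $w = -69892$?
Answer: $- \frac{1}{89902} \approx -1.1123 \cdot 10^{-5}$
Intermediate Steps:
$y = 140$ ($y = \left(-35\right) \left(-4\right) = 140$)
$N{\left(v \right)} = -2$
$K{\left(f \right)} = -20300 - 145 f$ ($K{\left(f \right)} = - 145 \left(f + 140\right) = - 145 \left(140 + f\right) = -20300 - 145 f$)
$\frac{1}{w + K{\left(N{\left(-16 \right)} \right)}} = \frac{1}{-69892 - 20010} = \frac{1}{-89902} = - \frac{1}{89902}$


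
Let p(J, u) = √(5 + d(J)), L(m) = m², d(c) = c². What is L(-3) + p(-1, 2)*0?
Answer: 9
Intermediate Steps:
p(J, u) = √(5 + J²)
L(-3) + p(-1, 2)*0 = (-3)² + √(5 + (-1)²)*0 = 9 + √(5 + 1)*0 = 9 + √6*0 = 9 + 0 = 9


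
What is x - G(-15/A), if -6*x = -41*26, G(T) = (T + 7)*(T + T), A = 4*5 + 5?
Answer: 13901/75 ≈ 185.35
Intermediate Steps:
A = 25 (A = 20 + 5 = 25)
G(T) = 2*T*(7 + T) (G(T) = (7 + T)*(2*T) = 2*T*(7 + T))
x = 533/3 (x = -(-41)*26/6 = -⅙*(-1066) = 533/3 ≈ 177.67)
x - G(-15/A) = 533/3 - 2*(-15/25)*(7 - 15/25) = 533/3 - 2*(-15*1/25)*(7 - 15*1/25) = 533/3 - 2*(-3)*(7 - ⅗)/5 = 533/3 - 2*(-3)*32/(5*5) = 533/3 - 1*(-192/25) = 533/3 + 192/25 = 13901/75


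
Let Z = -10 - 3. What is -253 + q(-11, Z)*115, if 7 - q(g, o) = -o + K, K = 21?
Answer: -3358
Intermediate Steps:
Z = -13
q(g, o) = -14 + o (q(g, o) = 7 - (-o + 21) = 7 - (21 - o) = 7 + (-21 + o) = -14 + o)
-253 + q(-11, Z)*115 = -253 + (-14 - 13)*115 = -253 - 27*115 = -253 - 3105 = -3358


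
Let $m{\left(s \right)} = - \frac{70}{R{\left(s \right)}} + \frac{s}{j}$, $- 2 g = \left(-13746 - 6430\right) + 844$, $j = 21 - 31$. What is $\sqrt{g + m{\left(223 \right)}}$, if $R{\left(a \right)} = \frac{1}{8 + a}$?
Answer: $\frac{i \sqrt{652630}}{10} \approx 80.786 i$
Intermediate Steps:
$j = -10$ ($j = 21 - 31 = -10$)
$g = 9666$ ($g = - \frac{\left(-13746 - 6430\right) + 844}{2} = - \frac{-20176 + 844}{2} = \left(- \frac{1}{2}\right) \left(-19332\right) = 9666$)
$m{\left(s \right)} = -560 - \frac{701 s}{10}$ ($m{\left(s \right)} = - \frac{70}{\frac{1}{8 + s}} + \frac{s}{-10} = - 70 \left(8 + s\right) + s \left(- \frac{1}{10}\right) = \left(-560 - 70 s\right) - \frac{s}{10} = -560 - \frac{701 s}{10}$)
$\sqrt{g + m{\left(223 \right)}} = \sqrt{9666 - \frac{161923}{10}} = \sqrt{- \frac{65263}{10}} = \frac{i \sqrt{652630}}{10}$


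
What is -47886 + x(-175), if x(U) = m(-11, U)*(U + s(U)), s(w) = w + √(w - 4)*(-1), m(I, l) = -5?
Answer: -46136 + 5*I*√179 ≈ -46136.0 + 66.895*I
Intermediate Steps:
s(w) = w - √(-4 + w) (s(w) = w + √(-4 + w)*(-1) = w - √(-4 + w))
x(U) = -10*U + 5*√(-4 + U) (x(U) = -5*(U + (U - √(-4 + U))) = -5*(-√(-4 + U) + 2*U) = -10*U + 5*√(-4 + U))
-47886 + x(-175) = -47886 + (-10*(-175) + 5*√(-4 - 175)) = -47886 + (1750 + 5*√(-179)) = -47886 + (1750 + 5*(I*√179)) = -47886 + (1750 + 5*I*√179) = -46136 + 5*I*√179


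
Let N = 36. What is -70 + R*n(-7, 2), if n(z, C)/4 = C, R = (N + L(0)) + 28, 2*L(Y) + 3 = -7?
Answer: 402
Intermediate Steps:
L(Y) = -5 (L(Y) = -3/2 + (½)*(-7) = -3/2 - 7/2 = -5)
R = 59 (R = (36 - 5) + 28 = 31 + 28 = 59)
n(z, C) = 4*C
-70 + R*n(-7, 2) = -70 + 59*(4*2) = -70 + 59*8 = -70 + 472 = 402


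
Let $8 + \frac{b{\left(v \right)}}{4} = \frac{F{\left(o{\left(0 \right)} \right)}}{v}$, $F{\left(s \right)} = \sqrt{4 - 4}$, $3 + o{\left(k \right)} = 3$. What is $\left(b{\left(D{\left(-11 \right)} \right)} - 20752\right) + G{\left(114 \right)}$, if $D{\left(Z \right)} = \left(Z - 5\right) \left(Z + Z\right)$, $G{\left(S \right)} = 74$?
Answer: $-20710$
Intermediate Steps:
$o{\left(k \right)} = 0$ ($o{\left(k \right)} = -3 + 3 = 0$)
$D{\left(Z \right)} = 2 Z \left(-5 + Z\right)$ ($D{\left(Z \right)} = \left(-5 + Z\right) 2 Z = 2 Z \left(-5 + Z\right)$)
$F{\left(s \right)} = 0$ ($F{\left(s \right)} = \sqrt{0} = 0$)
$b{\left(v \right)} = -32$ ($b{\left(v \right)} = -32 + 4 \frac{0}{v} = -32 + 4 \cdot 0 = -32 + 0 = -32$)
$\left(b{\left(D{\left(-11 \right)} \right)} - 20752\right) + G{\left(114 \right)} = \left(-32 - 20752\right) + 74 = -20784 + 74 = -20710$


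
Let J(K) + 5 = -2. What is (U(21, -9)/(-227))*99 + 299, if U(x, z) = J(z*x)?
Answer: 68566/227 ≈ 302.05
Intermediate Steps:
J(K) = -7 (J(K) = -5 - 2 = -7)
U(x, z) = -7
(U(21, -9)/(-227))*99 + 299 = -7/(-227)*99 + 299 = -7*(-1/227)*99 + 299 = (7/227)*99 + 299 = 693/227 + 299 = 68566/227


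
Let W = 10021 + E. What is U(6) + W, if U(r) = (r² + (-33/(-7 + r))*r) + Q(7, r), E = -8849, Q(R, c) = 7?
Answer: 1413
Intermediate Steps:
U(r) = 7 + r² - 33*r/(-7 + r) (U(r) = (r² + (-33/(-7 + r))*r) + 7 = (r² - 33*r/(-7 + r)) + 7 = 7 + r² - 33*r/(-7 + r))
W = 1172 (W = 10021 - 8849 = 1172)
U(6) + W = (-49 + 6³ - 26*6 - 7*6²)/(-7 + 6) + 1172 = (-49 + 216 - 156 - 7*36)/(-1) + 1172 = -(-49 + 216 - 156 - 252) + 1172 = -1*(-241) + 1172 = 241 + 1172 = 1413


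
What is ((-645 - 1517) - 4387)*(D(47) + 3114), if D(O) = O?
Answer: -20701389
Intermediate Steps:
((-645 - 1517) - 4387)*(D(47) + 3114) = ((-645 - 1517) - 4387)*(47 + 3114) = (-2162 - 4387)*3161 = -6549*3161 = -20701389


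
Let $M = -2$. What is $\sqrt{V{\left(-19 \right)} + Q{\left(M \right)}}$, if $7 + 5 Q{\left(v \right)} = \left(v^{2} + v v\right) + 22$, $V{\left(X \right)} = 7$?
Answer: $\frac{\sqrt{290}}{5} \approx 3.4059$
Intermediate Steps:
$Q{\left(v \right)} = 3 + \frac{2 v^{2}}{5}$ ($Q{\left(v \right)} = - \frac{7}{5} + \frac{\left(v^{2} + v v\right) + 22}{5} = - \frac{7}{5} + \frac{\left(v^{2} + v^{2}\right) + 22}{5} = - \frac{7}{5} + \frac{2 v^{2} + 22}{5} = - \frac{7}{5} + \frac{22 + 2 v^{2}}{5} = - \frac{7}{5} + \left(\frac{22}{5} + \frac{2 v^{2}}{5}\right) = 3 + \frac{2 v^{2}}{5}$)
$\sqrt{V{\left(-19 \right)} + Q{\left(M \right)}} = \sqrt{7 + \left(3 + \frac{2 \left(-2\right)^{2}}{5}\right)} = \sqrt{7 + \left(3 + \frac{2}{5} \cdot 4\right)} = \sqrt{7 + \left(3 + \frac{8}{5}\right)} = \sqrt{7 + \frac{23}{5}} = \sqrt{\frac{58}{5}} = \frac{\sqrt{290}}{5}$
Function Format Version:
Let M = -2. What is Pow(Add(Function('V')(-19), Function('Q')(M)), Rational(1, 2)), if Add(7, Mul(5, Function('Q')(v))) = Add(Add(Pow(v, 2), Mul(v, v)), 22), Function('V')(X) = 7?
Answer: Mul(Rational(1, 5), Pow(290, Rational(1, 2))) ≈ 3.4059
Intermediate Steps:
Function('Q')(v) = Add(3, Mul(Rational(2, 5), Pow(v, 2))) (Function('Q')(v) = Add(Rational(-7, 5), Mul(Rational(1, 5), Add(Add(Pow(v, 2), Mul(v, v)), 22))) = Add(Rational(-7, 5), Mul(Rational(1, 5), Add(Add(Pow(v, 2), Pow(v, 2)), 22))) = Add(Rational(-7, 5), Mul(Rational(1, 5), Add(Mul(2, Pow(v, 2)), 22))) = Add(Rational(-7, 5), Mul(Rational(1, 5), Add(22, Mul(2, Pow(v, 2))))) = Add(Rational(-7, 5), Add(Rational(22, 5), Mul(Rational(2, 5), Pow(v, 2)))) = Add(3, Mul(Rational(2, 5), Pow(v, 2))))
Pow(Add(Function('V')(-19), Function('Q')(M)), Rational(1, 2)) = Pow(Add(7, Add(3, Mul(Rational(2, 5), Pow(-2, 2)))), Rational(1, 2)) = Pow(Add(7, Add(3, Mul(Rational(2, 5), 4))), Rational(1, 2)) = Pow(Add(7, Add(3, Rational(8, 5))), Rational(1, 2)) = Pow(Add(7, Rational(23, 5)), Rational(1, 2)) = Pow(Rational(58, 5), Rational(1, 2)) = Mul(Rational(1, 5), Pow(290, Rational(1, 2)))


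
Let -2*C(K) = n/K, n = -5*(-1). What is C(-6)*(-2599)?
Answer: -12995/12 ≈ -1082.9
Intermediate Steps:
n = 5
C(K) = -5/(2*K)
C(-6)*(-2599) = -5/2/(-6)*(-2599) = -5/2*(-⅙)*(-2599) = (5/12)*(-2599) = -12995/12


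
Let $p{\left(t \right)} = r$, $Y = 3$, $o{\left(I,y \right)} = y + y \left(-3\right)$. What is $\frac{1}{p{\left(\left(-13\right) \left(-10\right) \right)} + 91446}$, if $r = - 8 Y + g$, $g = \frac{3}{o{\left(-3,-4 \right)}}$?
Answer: $\frac{8}{731379} \approx 1.0938 \cdot 10^{-5}$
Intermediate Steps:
$o{\left(I,y \right)} = - 2 y$ ($o{\left(I,y \right)} = y - 3 y = - 2 y$)
$g = \frac{3}{8}$ ($g = \frac{3}{\left(-2\right) \left(-4\right)} = \frac{3}{8} \approx 0.375$)
$r = - \frac{189}{8}$ ($r = \left(-8\right) 3 + \frac{3}{8} = -24 + \frac{3}{8} = - \frac{189}{8} \approx -23.625$)
$p{\left(t \right)} = - \frac{189}{8}$
$\frac{1}{p{\left(\left(-13\right) \left(-10\right) \right)} + 91446} = \frac{1}{- \frac{189}{8} + 91446} = \frac{1}{\frac{731379}{8}} = \frac{8}{731379}$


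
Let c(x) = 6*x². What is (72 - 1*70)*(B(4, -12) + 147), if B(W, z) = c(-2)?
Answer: 342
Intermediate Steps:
B(W, z) = 24 (B(W, z) = 6*(-2)² = 6*4 = 24)
(72 - 1*70)*(B(4, -12) + 147) = (72 - 1*70)*(24 + 147) = (72 - 70)*171 = 2*171 = 342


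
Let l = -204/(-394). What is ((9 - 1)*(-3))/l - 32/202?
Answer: -79860/1717 ≈ -46.511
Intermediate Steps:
l = 102/197 (l = -204*(-1/394) = 102/197 ≈ 0.51777)
((9 - 1)*(-3))/l - 32/202 = ((9 - 1)*(-3))/(102/197) - 32/202 = (8*(-3))*(197/102) - 32*1/202 = -24*197/102 - 16/101 = -788/17 - 16/101 = -79860/1717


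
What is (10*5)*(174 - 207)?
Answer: -1650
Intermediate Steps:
(10*5)*(174 - 207) = 50*(-33) = -1650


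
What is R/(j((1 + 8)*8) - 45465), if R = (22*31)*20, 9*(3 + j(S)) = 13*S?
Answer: -310/1031 ≈ -0.30068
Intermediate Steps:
j(S) = -3 + 13*S/9 (j(S) = -3 + (13*S)/9 = -3 + 13*S/9)
R = 13640 (R = 682*20 = 13640)
R/(j((1 + 8)*8) - 45465) = 13640/((-3 + 13*((1 + 8)*8)/9) - 45465) = 13640/((-3 + 13*(9*8)/9) - 45465) = 13640/((-3 + (13/9)*72) - 45465) = 13640/((-3 + 104) - 45465) = 13640/(101 - 45465) = 13640/(-45364) = 13640*(-1/45364) = -310/1031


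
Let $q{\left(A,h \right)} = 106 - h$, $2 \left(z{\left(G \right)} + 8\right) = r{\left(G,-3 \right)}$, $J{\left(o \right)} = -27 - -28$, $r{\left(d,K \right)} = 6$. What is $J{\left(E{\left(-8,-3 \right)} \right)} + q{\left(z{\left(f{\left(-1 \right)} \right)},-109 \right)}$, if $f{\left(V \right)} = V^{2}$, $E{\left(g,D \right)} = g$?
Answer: $216$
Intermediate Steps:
$J{\left(o \right)} = 1$ ($J{\left(o \right)} = -27 + 28 = 1$)
$z{\left(G \right)} = -5$ ($z{\left(G \right)} = -8 + \frac{1}{2} \cdot 6 = -8 + 3 = -5$)
$J{\left(E{\left(-8,-3 \right)} \right)} + q{\left(z{\left(f{\left(-1 \right)} \right)},-109 \right)} = 1 + \left(106 - -109\right) = 1 + \left(106 + 109\right) = 1 + 215 = 216$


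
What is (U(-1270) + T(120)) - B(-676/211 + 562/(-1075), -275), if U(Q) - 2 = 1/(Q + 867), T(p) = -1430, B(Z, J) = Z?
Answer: -130193736479/91410475 ≈ -1424.3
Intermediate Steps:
U(Q) = 2 + 1/(867 + Q) (U(Q) = 2 + 1/(Q + 867) = 2 + 1/(867 + Q))
(U(-1270) + T(120)) - B(-676/211 + 562/(-1075), -275) = ((1735 + 2*(-1270))/(867 - 1270) - 1430) - (-676/211 + 562/(-1075)) = ((1735 - 2540)/(-403) - 1430) - (-676*1/211 + 562*(-1/1075)) = (-1/403*(-805) - 1430) - (-676/211 - 562/1075) = (805/403 - 1430) - 1*(-845282/226825) = -575485/403 + 845282/226825 = -130193736479/91410475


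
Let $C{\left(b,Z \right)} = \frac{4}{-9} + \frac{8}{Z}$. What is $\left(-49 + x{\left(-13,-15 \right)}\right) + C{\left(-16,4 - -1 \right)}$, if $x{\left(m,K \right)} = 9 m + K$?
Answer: $- \frac{8093}{45} \approx -179.84$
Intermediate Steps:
$C{\left(b,Z \right)} = - \frac{4}{9} + \frac{8}{Z}$ ($C{\left(b,Z \right)} = 4 \left(- \frac{1}{9}\right) + \frac{8}{Z} = - \frac{4}{9} + \frac{8}{Z}$)
$x{\left(m,K \right)} = K + 9 m$
$\left(-49 + x{\left(-13,-15 \right)}\right) + C{\left(-16,4 - -1 \right)} = \left(-49 + \left(-15 + 9 \left(-13\right)\right)\right) - \left(\frac{4}{9} - \frac{8}{4 - -1}\right) = \left(-49 - 132\right) - \left(\frac{4}{9} - \frac{8}{4 + 1}\right) = \left(-49 - 132\right) - \left(\frac{4}{9} - \frac{8}{5}\right) = -181 + \left(- \frac{4}{9} + 8 \cdot \frac{1}{5}\right) = -181 + \left(- \frac{4}{9} + \frac{8}{5}\right) = -181 + \frac{52}{45} = - \frac{8093}{45}$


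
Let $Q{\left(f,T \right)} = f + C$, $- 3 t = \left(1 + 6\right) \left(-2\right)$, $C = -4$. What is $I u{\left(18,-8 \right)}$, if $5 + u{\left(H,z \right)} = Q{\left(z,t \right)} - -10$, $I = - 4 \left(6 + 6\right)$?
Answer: $336$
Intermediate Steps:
$I = -48$ ($I = \left(-4\right) 12 = -48$)
$t = \frac{14}{3}$ ($t = - \frac{\left(1 + 6\right) \left(-2\right)}{3} = - \frac{7 \left(-2\right)}{3} = \left(- \frac{1}{3}\right) \left(-14\right) = \frac{14}{3} \approx 4.6667$)
$Q{\left(f,T \right)} = -4 + f$ ($Q{\left(f,T \right)} = f - 4 = -4 + f$)
$u{\left(H,z \right)} = 1 + z$ ($u{\left(H,z \right)} = -5 + \left(\left(-4 + z\right) - -10\right) = -5 + \left(\left(-4 + z\right) + 10\right) = -5 + \left(6 + z\right) = 1 + z$)
$I u{\left(18,-8 \right)} = - 48 \left(1 - 8\right) = \left(-48\right) \left(-7\right) = 336$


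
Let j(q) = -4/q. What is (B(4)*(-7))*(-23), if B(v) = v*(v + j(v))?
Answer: 1932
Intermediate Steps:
B(v) = v*(v - 4/v)
(B(4)*(-7))*(-23) = ((-4 + 4²)*(-7))*(-23) = ((-4 + 16)*(-7))*(-23) = (12*(-7))*(-23) = -84*(-23) = 1932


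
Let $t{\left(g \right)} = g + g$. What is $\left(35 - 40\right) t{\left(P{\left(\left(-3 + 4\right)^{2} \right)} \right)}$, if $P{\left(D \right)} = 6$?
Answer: $-60$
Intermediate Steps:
$t{\left(g \right)} = 2 g$
$\left(35 - 40\right) t{\left(P{\left(\left(-3 + 4\right)^{2} \right)} \right)} = \left(35 - 40\right) 2 \cdot 6 = \left(-5\right) 12 = -60$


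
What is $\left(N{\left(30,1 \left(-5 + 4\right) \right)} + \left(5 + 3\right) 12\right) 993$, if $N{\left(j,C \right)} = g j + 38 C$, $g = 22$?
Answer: $712974$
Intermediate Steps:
$N{\left(j,C \right)} = 22 j + 38 C$
$\left(N{\left(30,1 \left(-5 + 4\right) \right)} + \left(5 + 3\right) 12\right) 993 = \left(\left(22 \cdot 30 + 38 \cdot 1 \left(-5 + 4\right)\right) + \left(5 + 3\right) 12\right) 993 = \left(\left(660 + 38 \cdot 1 \left(-1\right)\right) + 8 \cdot 12\right) 993 = \left(\left(660 + 38 \left(-1\right)\right) + 96\right) 993 = \left(\left(660 - 38\right) + 96\right) 993 = \left(622 + 96\right) 993 = 718 \cdot 993 = 712974$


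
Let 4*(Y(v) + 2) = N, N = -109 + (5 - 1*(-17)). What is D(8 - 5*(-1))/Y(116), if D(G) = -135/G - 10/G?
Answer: 116/247 ≈ 0.46964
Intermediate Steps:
D(G) = -145/G
N = -87 (N = -109 + (5 + 17) = -109 + 22 = -87)
Y(v) = -95/4 (Y(v) = -2 + (¼)*(-87) = -2 - 87/4 = -95/4)
D(8 - 5*(-1))/Y(116) = (-145/(8 - 5*(-1)))/(-95/4) = -145/(8 + 5)*(-4/95) = -145/13*(-4/95) = 116/247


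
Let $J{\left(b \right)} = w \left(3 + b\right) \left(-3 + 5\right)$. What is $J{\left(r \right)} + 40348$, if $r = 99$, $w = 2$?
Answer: $40756$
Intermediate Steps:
$J{\left(b \right)} = 12 + 4 b$ ($J{\left(b \right)} = 2 \left(3 + b\right) \left(-3 + 5\right) = \left(6 + 2 b\right) 2 = 12 + 4 b$)
$J{\left(r \right)} + 40348 = \left(12 + 4 \cdot 99\right) + 40348 = \left(12 + 396\right) + 40348 = 408 + 40348 = 40756$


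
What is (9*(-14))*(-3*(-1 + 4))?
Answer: 1134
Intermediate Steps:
(9*(-14))*(-3*(-1 + 4)) = -(-378)*3 = -126*(-9) = 1134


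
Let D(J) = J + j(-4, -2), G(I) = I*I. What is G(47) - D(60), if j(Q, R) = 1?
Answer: 2148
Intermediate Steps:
G(I) = I**2
D(J) = 1 + J (D(J) = J + 1 = 1 + J)
G(47) - D(60) = 47**2 - (1 + 60) = 2209 - 1*61 = 2209 - 61 = 2148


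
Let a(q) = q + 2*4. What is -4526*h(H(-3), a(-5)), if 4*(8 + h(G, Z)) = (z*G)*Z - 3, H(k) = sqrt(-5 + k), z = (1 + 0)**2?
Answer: 79205/2 - 6789*I*sqrt(2) ≈ 39603.0 - 9601.1*I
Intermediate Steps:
z = 1 (z = 1**2 = 1)
a(q) = 8 + q (a(q) = q + 8 = 8 + q)
h(G, Z) = -35/4 + G*Z/4 (h(G, Z) = -8 + ((1*G)*Z - 3)/4 = -8 + (G*Z - 3)/4 = -8 + (-3 + G*Z)/4 = -8 + (-3/4 + G*Z/4) = -35/4 + G*Z/4)
-4526*h(H(-3), a(-5)) = -4526*(-35/4 + sqrt(-5 - 3)*(8 - 5)/4) = -4526*(-35/4 + (1/4)*sqrt(-8)*3) = -4526*(-35/4 + (1/4)*(2*I*sqrt(2))*3) = -4526*(-35/4 + 3*I*sqrt(2)/2) = 79205/2 - 6789*I*sqrt(2)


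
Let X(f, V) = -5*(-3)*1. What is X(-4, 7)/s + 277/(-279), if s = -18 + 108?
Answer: -461/558 ≈ -0.82617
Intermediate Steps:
X(f, V) = 15 (X(f, V) = 15*1 = 15)
s = 90
X(-4, 7)/s + 277/(-279) = 15/90 + 277/(-279) = 15*(1/90) + 277*(-1/279) = ⅙ - 277/279 = -461/558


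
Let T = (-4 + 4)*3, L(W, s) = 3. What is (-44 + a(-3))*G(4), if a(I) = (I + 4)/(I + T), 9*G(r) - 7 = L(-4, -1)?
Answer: -1330/27 ≈ -49.259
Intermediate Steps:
G(r) = 10/9 (G(r) = 7/9 + (⅑)*3 = 7/9 + ⅓ = 10/9)
T = 0 (T = 0*3 = 0)
a(I) = (4 + I)/I (a(I) = (I + 4)/(I + 0) = (4 + I)/I)
(-44 + a(-3))*G(4) = (-44 + (4 - 3)/(-3))*(10/9) = (-44 - ⅓*1)*(10/9) = (-44 - ⅓)*(10/9) = -133/3*10/9 = -1330/27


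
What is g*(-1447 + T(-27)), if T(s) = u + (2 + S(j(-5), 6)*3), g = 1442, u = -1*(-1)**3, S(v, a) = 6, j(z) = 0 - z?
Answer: -2056292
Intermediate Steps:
j(z) = -z
u = 1 (u = -1*(-1) = 1)
T(s) = 21 (T(s) = 1 + (2 + 6*3) = 1 + (2 + 18) = 1 + 20 = 21)
g*(-1447 + T(-27)) = 1442*(-1447 + 21) = 1442*(-1426) = -2056292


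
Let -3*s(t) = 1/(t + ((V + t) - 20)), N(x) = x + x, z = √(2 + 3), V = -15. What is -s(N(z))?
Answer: -7/687 - 4*√5/3435 ≈ -0.012793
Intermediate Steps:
z = √5 ≈ 2.2361
N(x) = 2*x
s(t) = -1/(3*(-35 + 2*t)) (s(t) = -1/(3*(t + ((-15 + t) - 20))) = -1/(3*(t + (-35 + t))) = -1/(3*(-35 + 2*t)))
-s(N(z)) = -(-1)/(-105 + 6*(2*√5)) = -(-1)/(-105 + 12*√5) = 1/(-105 + 12*√5)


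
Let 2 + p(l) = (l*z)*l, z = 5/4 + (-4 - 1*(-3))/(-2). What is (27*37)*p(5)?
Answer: 166833/4 ≈ 41708.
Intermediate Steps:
z = 7/4 (z = 5*(¼) + (-4 + 3)*(-½) = 5/4 - 1*(-½) = 5/4 + ½ = 7/4 ≈ 1.7500)
p(l) = -2 + 7*l²/4 (p(l) = -2 + (l*(7/4))*l = -2 + (7*l/4)*l = -2 + 7*l²/4)
(27*37)*p(5) = (27*37)*(-2 + (7/4)*5²) = 999*(-2 + (7/4)*25) = 999*(-2 + 175/4) = 999*(167/4) = 166833/4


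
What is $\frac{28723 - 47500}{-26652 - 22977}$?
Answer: $\frac{6259}{16543} \approx 0.37835$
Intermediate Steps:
$\frac{28723 - 47500}{-26652 - 22977} = - \frac{18777}{-49629} = \left(-18777\right) \left(- \frac{1}{49629}\right) = \frac{6259}{16543}$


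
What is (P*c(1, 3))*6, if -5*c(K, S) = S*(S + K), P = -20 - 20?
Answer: 576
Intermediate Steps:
P = -40
c(K, S) = -S*(K + S)/5 (c(K, S) = -S*(S + K)/5 = -S*(K + S)/5)
(P*c(1, 3))*6 = -(-8)*3*(1 + 3)*6 = -(-8)*3*4*6 = -40*(-12/5)*6 = 96*6 = 576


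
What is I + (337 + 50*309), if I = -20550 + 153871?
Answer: 149108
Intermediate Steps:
I = 133321
I + (337 + 50*309) = 133321 + (337 + 50*309) = 133321 + (337 + 15450) = 133321 + 15787 = 149108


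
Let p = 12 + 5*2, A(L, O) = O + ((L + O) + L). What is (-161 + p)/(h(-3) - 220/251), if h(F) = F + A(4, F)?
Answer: 34889/471 ≈ 74.074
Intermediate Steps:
A(L, O) = 2*L + 2*O (A(L, O) = O + (O + 2*L) = 2*L + 2*O)
h(F) = 8 + 3*F (h(F) = F + (2*4 + 2*F) = F + (8 + 2*F) = 8 + 3*F)
p = 22 (p = 12 + 10 = 22)
(-161 + p)/(h(-3) - 220/251) = (-161 + 22)/((8 + 3*(-3)) - 220/251) = -139/((8 - 9) - 220*1/251) = -139/(-1 - 220/251) = -139/(-471/251) = -139*(-251/471) = 34889/471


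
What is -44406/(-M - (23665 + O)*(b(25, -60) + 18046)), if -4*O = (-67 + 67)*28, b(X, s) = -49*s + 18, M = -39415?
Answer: 14802/165673415 ≈ 8.9344e-5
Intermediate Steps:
b(X, s) = 18 - 49*s
O = 0 (O = -(-67 + 67)*28/4 = -0*28 = -¼*0 = 0)
-44406/(-M - (23665 + O)*(b(25, -60) + 18046)) = -44406/(-1*(-39415) - (23665 + 0)*((18 - 49*(-60)) + 18046)) = -44406/(39415 - 23665*((18 + 2940) + 18046)) = -44406/(39415 - 23665*(2958 + 18046)) = -44406/(39415 - 23665*21004) = -44406/(39415 - 1*497059660) = -44406/(39415 - 497059660) = -44406/(-497020245) = -44406*(-1/497020245) = 14802/165673415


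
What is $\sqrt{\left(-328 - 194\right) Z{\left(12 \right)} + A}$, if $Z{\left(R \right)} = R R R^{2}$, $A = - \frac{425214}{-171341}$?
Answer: $\frac{57 i \sqrt{97806624494522}}{171341} \approx 3290.0 i$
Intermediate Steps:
$A = \frac{425214}{171341}$ ($A = \left(-425214\right) \left(- \frac{1}{171341}\right) = \frac{425214}{171341} \approx 2.4817$)
$Z{\left(R \right)} = R^{4}$ ($Z{\left(R \right)} = R^{2} R^{2} = R^{4}$)
$\sqrt{\left(-328 - 194\right) Z{\left(12 \right)} + A} = \sqrt{\left(-328 - 194\right) 12^{4} + \frac{425214}{171341}} = \sqrt{\left(-522\right) 20736 + \frac{425214}{171341}} = \sqrt{-10824192 + \frac{425214}{171341}} = \sqrt{- \frac{1854627456258}{171341}} = \frac{57 i \sqrt{97806624494522}}{171341}$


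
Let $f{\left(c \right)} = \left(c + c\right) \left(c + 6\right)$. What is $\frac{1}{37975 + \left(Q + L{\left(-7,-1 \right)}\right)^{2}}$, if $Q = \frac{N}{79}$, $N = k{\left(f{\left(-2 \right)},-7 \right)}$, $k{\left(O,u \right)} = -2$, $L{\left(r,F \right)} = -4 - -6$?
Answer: $\frac{6241}{237026311} \approx 2.633 \cdot 10^{-5}$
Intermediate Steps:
$f{\left(c \right)} = 2 c \left(6 + c\right)$
$L{\left(r,F \right)} = 2$ ($L{\left(r,F \right)} = -4 + 6 = 2$)
$N = -2$
$Q = - \frac{2}{79} \approx -0.025316$
$\frac{1}{37975 + \left(Q + L{\left(-7,-1 \right)}\right)^{2}} = \frac{1}{37975 + \left(- \frac{2}{79} + 2\right)^{2}} = \frac{1}{37975 + \left(\frac{156}{79}\right)^{2}} = \frac{1}{37975 + \frac{24336}{6241}} = \frac{1}{\frac{237026311}{6241}} = \frac{6241}{237026311}$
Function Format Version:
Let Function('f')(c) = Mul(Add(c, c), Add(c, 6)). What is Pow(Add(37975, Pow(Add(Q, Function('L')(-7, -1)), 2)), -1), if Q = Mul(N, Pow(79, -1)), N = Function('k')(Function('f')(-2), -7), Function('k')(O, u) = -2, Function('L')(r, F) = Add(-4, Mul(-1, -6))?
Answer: Rational(6241, 237026311) ≈ 2.6330e-5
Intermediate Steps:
Function('f')(c) = Mul(2, c, Add(6, c)) (Function('f')(c) = Mul(Mul(2, c), Add(6, c)) = Mul(2, c, Add(6, c)))
Function('L')(r, F) = 2 (Function('L')(r, F) = Add(-4, 6) = 2)
N = -2
Q = Rational(-2, 79) (Q = Mul(-2, Pow(79, -1)) = Mul(-2, Rational(1, 79)) = Rational(-2, 79) ≈ -0.025316)
Pow(Add(37975, Pow(Add(Q, Function('L')(-7, -1)), 2)), -1) = Pow(Add(37975, Pow(Add(Rational(-2, 79), 2), 2)), -1) = Pow(Add(37975, Pow(Rational(156, 79), 2)), -1) = Pow(Add(37975, Rational(24336, 6241)), -1) = Pow(Rational(237026311, 6241), -1) = Rational(6241, 237026311)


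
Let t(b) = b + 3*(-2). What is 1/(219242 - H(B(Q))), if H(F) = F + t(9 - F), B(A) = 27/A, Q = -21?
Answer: 1/219239 ≈ 4.5612e-6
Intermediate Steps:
t(b) = -6 + b (t(b) = b - 6 = -6 + b)
H(F) = 3 (H(F) = F + (-6 + (9 - F)) = F + (3 - F) = 3)
1/(219242 - H(B(Q))) = 1/(219242 - 1*3) = 1/(219242 - 3) = 1/219239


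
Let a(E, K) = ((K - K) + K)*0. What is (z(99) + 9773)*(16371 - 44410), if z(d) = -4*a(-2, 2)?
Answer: -274025147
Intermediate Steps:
a(E, K) = 0 (a(E, K) = (0 + K)*0 = K*0 = 0)
z(d) = 0 (z(d) = -4*0 = 0)
(z(99) + 9773)*(16371 - 44410) = (0 + 9773)*(16371 - 44410) = 9773*(-28039) = -274025147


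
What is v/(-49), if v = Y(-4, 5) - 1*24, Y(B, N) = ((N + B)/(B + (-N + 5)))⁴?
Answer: 6143/12544 ≈ 0.48972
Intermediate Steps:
Y(B, N) = (B + N)⁴/(5 + B - N)⁴ (Y(B, N) = ((B + N)/(B + (5 - N)))⁴ = ((B + N)/(5 + B - N))⁴ = (B + N)⁴/(5 + B - N)⁴)
v = -6143/256 (v = (-4 + 5)⁴/(5 - 4 - 1*5)⁴ - 1*24 = 1⁴/(5 - 4 - 5)⁴ - 24 = 1/(-4)⁴ - 24 = 1*(1/256) - 24 = 1/256 - 24 = -6143/256 ≈ -23.996)
v/(-49) = -6143/256/(-49) = -6143/256*(-1/49) = 6143/12544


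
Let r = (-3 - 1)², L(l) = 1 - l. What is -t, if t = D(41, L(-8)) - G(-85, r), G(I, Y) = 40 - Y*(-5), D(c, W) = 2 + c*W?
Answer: -251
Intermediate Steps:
D(c, W) = 2 + W*c
r = 16 (r = (-4)² = 16)
G(I, Y) = 40 + 5*Y (G(I, Y) = 40 - (-5)*Y = 40 + 5*Y)
t = 251 (t = (2 + (1 - 1*(-8))*41) - (40 + 5*16) = (2 + (1 + 8)*41) - (40 + 80) = (2 + 9*41) - 1*120 = (2 + 369) - 120 = 371 - 120 = 251)
-t = -1*251 = -251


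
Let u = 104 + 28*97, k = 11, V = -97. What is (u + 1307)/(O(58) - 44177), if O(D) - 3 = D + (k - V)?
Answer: -4127/44008 ≈ -0.093778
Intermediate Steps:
u = 2820 (u = 104 + 2716 = 2820)
O(D) = 111 + D (O(D) = 3 + (D + (11 - 1*(-97))) = 3 + (D + (11 + 97)) = 3 + (D + 108) = 3 + (108 + D) = 111 + D)
(u + 1307)/(O(58) - 44177) = (2820 + 1307)/((111 + 58) - 44177) = 4127/(169 - 44177) = 4127/(-44008) = 4127*(-1/44008) = -4127/44008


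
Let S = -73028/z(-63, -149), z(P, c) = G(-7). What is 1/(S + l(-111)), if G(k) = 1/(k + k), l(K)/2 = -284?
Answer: 1/1021824 ≈ 9.7864e-7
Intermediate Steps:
l(K) = -568 (l(K) = 2*(-284) = -568)
G(k) = 1/(2*k)
z(P, c) = -1/14 (z(P, c) = (½)/(-7) = (½)*(-⅐) = -1/14)
S = 1022392 (S = -73028/(-1/14) = -73028*(-14) = 1022392)
1/(S + l(-111)) = 1/(1022392 - 568) = 1/1021824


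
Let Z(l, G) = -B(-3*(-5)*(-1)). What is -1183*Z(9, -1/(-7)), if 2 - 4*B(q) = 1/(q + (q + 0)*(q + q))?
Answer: 1028027/1740 ≈ 590.82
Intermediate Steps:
B(q) = ½ - 1/(4*(q + 2*q²)) (B(q) = ½ - 1/(4*(q + (q + 0)*(q + q))) = ½ - 1/(4*(q + q*(2*q))) = ½ - 1/(4*(q + 2*q²)))
Z(l, G) = -869/1740 (Z(l, G) = -(-¼ + (-3*(-5)*(-1))² + (-3*(-5)*(-1))/2)/((-3*(-5)*(-1))*(1 + 2*(-3*(-5)*(-1)))) = -(-¼ + (15*(-1))² + (15*(-1))/2)/((15*(-1))*(1 + 2*(15*(-1)))) = -(-¼ + (-15)² + (½)*(-15))/((-15)*(1 + 2*(-15))) = -(-1)*(-¼ + 225 - 15/2)/(15*(1 - 30)) = -(-1)*869/(15*(-29)*4) = -(-1)*(-1)*869/(15*29*4) = -1*869/1740 = -869/1740)
-1183*Z(9, -1/(-7)) = -1183*(-869/1740) = 1028027/1740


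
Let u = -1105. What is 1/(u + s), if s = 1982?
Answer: 1/877 ≈ 0.0011403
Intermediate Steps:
1/(u + s) = 1/(-1105 + 1982) = 1/877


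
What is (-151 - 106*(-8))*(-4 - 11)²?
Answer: 156825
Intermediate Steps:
(-151 - 106*(-8))*(-4 - 11)² = (-151 + 848)*(-15)² = 697*225 = 156825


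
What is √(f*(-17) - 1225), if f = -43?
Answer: I*√494 ≈ 22.226*I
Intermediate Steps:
√(f*(-17) - 1225) = √(-43*(-17) - 1225) = √(731 - 1225) = √(-494) = I*√494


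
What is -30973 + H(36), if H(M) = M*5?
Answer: -30793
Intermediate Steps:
H(M) = 5*M
-30973 + H(36) = -30973 + 5*36 = -30973 + 180 = -30793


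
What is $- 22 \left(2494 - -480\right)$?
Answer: $-65428$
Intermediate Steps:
$- 22 \left(2494 - -480\right) = - 22 \left(2494 + 480\right) = \left(-22\right) 2974 = -65428$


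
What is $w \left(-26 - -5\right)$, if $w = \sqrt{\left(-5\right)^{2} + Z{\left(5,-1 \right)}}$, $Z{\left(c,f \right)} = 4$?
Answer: $- 21 \sqrt{29} \approx -113.09$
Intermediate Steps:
$w = \sqrt{29}$ ($w = \sqrt{\left(-5\right)^{2} + 4} = \sqrt{25 + 4} = \sqrt{29} \approx 5.3852$)
$w \left(-26 - -5\right) = \sqrt{29} \left(-26 - -5\right) = \sqrt{29} \left(-26 + 5\right) = \sqrt{29} \left(-21\right) = - 21 \sqrt{29}$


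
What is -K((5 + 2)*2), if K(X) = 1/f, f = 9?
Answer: -⅑ ≈ -0.11111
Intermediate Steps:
K(X) = ⅑ (K(X) = 1/9 = ⅑)
-K((5 + 2)*2) = -1*⅑ = -⅑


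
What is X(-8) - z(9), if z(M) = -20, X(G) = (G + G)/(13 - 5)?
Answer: 18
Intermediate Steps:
X(G) = G/4 (X(G) = (2*G)/8 = (2*G)*(⅛) = G/4)
X(-8) - z(9) = (¼)*(-8) - 1*(-20) = -2 + 20 = 18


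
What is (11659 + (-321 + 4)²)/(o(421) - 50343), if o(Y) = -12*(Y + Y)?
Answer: -112148/60447 ≈ -1.8553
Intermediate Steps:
o(Y) = -24*Y
(11659 + (-321 + 4)²)/(o(421) - 50343) = (11659 + (-321 + 4)²)/(-24*421 - 50343) = (11659 + (-317)²)/(-10104 - 50343) = (11659 + 100489)/(-60447) = 112148*(-1/60447) = -112148/60447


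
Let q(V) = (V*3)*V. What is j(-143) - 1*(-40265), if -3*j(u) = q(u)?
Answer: 19816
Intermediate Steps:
q(V) = 3*V**2 (q(V) = (3*V)*V = 3*V**2)
j(u) = -u**2
j(-143) - 1*(-40265) = -1*(-143)**2 - 1*(-40265) = -1*20449 + 40265 = -20449 + 40265 = 19816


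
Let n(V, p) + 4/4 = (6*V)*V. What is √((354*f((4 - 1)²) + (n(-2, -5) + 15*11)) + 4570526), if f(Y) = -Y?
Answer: 2*√1141882 ≈ 2137.2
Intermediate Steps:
n(V, p) = -1 + 6*V² (n(V, p) = -1 + (6*V)*V = -1 + 6*V²)
√((354*f((4 - 1)²) + (n(-2, -5) + 15*11)) + 4570526) = √((354*(-(4 - 1)²) + ((-1 + 6*(-2)²) + 15*11)) + 4570526) = √((354*(-1*3²) + ((-1 + 6*4) + 165)) + 4570526) = √((354*(-1*9) + ((-1 + 24) + 165)) + 4570526) = √((354*(-9) + (23 + 165)) + 4570526) = √((-3186 + 188) + 4570526) = √(-2998 + 4570526) = √4567528 = 2*√1141882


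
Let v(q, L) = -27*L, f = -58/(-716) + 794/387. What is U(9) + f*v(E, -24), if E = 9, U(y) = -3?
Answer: 10614009/7697 ≈ 1379.0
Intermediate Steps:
f = 295475/138546 (f = -58*(-1/716) + 794*(1/387) = 29/358 + 794/387 = 295475/138546 ≈ 2.1327)
U(9) + f*v(E, -24) = -3 + 295475*(-27*(-24))/138546 = -3 + (295475/138546)*648 = -3 + 10637100/7697 = 10614009/7697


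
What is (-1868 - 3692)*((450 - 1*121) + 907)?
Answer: -6872160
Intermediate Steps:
(-1868 - 3692)*((450 - 1*121) + 907) = -5560*((450 - 121) + 907) = -5560*(329 + 907) = -5560*1236 = -6872160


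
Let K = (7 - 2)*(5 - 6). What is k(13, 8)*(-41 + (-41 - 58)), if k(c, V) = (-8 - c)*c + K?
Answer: 38920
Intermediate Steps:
K = -5 (K = 5*(-1) = -5)
k(c, V) = -5 + c*(-8 - c) (k(c, V) = (-8 - c)*c - 5 = c*(-8 - c) - 5 = -5 + c*(-8 - c))
k(13, 8)*(-41 + (-41 - 58)) = (-5 - 1*13² - 8*13)*(-41 + (-41 - 58)) = (-5 - 1*169 - 104)*(-41 - 99) = (-5 - 169 - 104)*(-140) = -278*(-140) = 38920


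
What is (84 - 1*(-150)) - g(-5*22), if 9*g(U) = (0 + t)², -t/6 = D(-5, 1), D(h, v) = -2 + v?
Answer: 230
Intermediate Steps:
t = 6 (t = -6*(-2 + 1) = -6*(-1) = 6)
g(U) = 4 (g(U) = (0 + 6)²/9 = (⅑)*6² = (⅑)*36 = 4)
(84 - 1*(-150)) - g(-5*22) = (84 - 1*(-150)) - 1*4 = (84 + 150) - 4 = 234 - 4 = 230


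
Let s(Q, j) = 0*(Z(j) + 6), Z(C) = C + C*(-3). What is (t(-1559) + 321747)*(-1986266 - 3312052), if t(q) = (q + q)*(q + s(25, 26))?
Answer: -27459640383462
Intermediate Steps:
Z(C) = -2*C (Z(C) = C - 3*C = -2*C)
s(Q, j) = 0 (s(Q, j) = 0*(-2*j + 6) = 0*(6 - 2*j) = 0)
t(q) = 2*q² (t(q) = (q + q)*(q + 0) = (2*q)*q = 2*q²)
(t(-1559) + 321747)*(-1986266 - 3312052) = (2*(-1559)² + 321747)*(-1986266 - 3312052) = (2*2430481 + 321747)*(-5298318) = (4860962 + 321747)*(-5298318) = 5182709*(-5298318) = -27459640383462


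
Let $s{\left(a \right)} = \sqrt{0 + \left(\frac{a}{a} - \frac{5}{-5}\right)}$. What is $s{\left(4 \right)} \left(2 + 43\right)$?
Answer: $45 \sqrt{2} \approx 63.64$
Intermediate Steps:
$s{\left(a \right)} = \sqrt{2}$ ($s{\left(a \right)} = \sqrt{0 + \left(1 - -1\right)} = \sqrt{0 + \left(1 + 1\right)} = \sqrt{0 + 2} = \sqrt{2}$)
$s{\left(4 \right)} \left(2 + 43\right) = \sqrt{2} \left(2 + 43\right) = \sqrt{2} \cdot 45 = 45 \sqrt{2}$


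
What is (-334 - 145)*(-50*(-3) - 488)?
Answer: 161902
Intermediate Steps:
(-334 - 145)*(-50*(-3) - 488) = -479*(150 - 488) = -479*(-338) = 161902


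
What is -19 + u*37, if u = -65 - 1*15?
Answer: -2979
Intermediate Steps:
u = -80 (u = -65 - 15 = -80)
-19 + u*37 = -19 - 80*37 = -19 - 2960 = -2979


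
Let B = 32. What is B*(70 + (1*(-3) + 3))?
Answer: 2240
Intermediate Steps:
B*(70 + (1*(-3) + 3)) = 32*(70 + (1*(-3) + 3)) = 32*(70 + (-3 + 3)) = 32*(70 + 0) = 32*70 = 2240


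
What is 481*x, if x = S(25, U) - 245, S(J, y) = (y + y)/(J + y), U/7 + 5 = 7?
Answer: -352499/3 ≈ -1.1750e+5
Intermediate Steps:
U = 14 (U = -35 + 7*7 = -35 + 49 = 14)
S(J, y) = 2*y/(J + y) (S(J, y) = (2*y)/(J + y) = 2*y/(J + y))
x = -9527/39 (x = 2*14/(25 + 14) - 245 = 2*14/39 - 245 = 2*14*(1/39) - 245 = 28/39 - 245 = -9527/39 ≈ -244.28)
481*x = 481*(-9527/39) = -352499/3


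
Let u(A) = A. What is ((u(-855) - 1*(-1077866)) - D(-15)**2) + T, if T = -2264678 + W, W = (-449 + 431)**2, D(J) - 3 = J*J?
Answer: -1239327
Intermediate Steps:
D(J) = 3 + J**2 (D(J) = 3 + J*J = 3 + J**2)
W = 324 (W = (-18)**2 = 324)
T = -2264354 (T = -2264678 + 324 = -2264354)
((u(-855) - 1*(-1077866)) - D(-15)**2) + T = ((-855 - 1*(-1077866)) - (3 + (-15)**2)**2) - 2264354 = ((-855 + 1077866) - (3 + 225)**2) - 2264354 = (1077011 - 1*228**2) - 2264354 = (1077011 - 1*51984) - 2264354 = (1077011 - 51984) - 2264354 = 1025027 - 2264354 = -1239327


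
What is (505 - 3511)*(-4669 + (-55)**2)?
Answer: 4941864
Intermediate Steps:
(505 - 3511)*(-4669 + (-55)**2) = -3006*(-4669 + 3025) = -3006*(-1644) = 4941864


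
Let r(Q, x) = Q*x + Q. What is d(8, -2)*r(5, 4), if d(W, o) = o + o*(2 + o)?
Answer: -50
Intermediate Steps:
r(Q, x) = Q + Q*x
d(8, -2)*r(5, 4) = (-2*(3 - 2))*(5*(1 + 4)) = (-2*1)*(5*5) = -2*25 = -50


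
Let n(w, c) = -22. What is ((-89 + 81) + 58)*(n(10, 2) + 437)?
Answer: 20750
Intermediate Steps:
((-89 + 81) + 58)*(n(10, 2) + 437) = ((-89 + 81) + 58)*(-22 + 437) = (-8 + 58)*415 = 50*415 = 20750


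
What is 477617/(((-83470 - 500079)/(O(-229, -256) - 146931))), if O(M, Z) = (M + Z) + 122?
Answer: 990846738/8219 ≈ 1.2056e+5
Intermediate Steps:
O(M, Z) = 122 + M + Z
477617/(((-83470 - 500079)/(O(-229, -256) - 146931))) = 477617/(((-83470 - 500079)/((122 - 229 - 256) - 146931))) = 477617/((-583549/(-363 - 146931))) = 477617/((-583549/(-147294))) = 477617/((-583549*(-1/147294))) = 477617/(583549/147294) = 477617*(147294/583549) = 990846738/8219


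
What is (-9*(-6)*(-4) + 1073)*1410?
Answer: 1208370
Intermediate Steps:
(-9*(-6)*(-4) + 1073)*1410 = (54*(-4) + 1073)*1410 = (-216 + 1073)*1410 = 857*1410 = 1208370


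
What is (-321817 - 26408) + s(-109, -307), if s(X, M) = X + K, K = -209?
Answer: -348543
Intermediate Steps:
s(X, M) = -209 + X (s(X, M) = X - 209 = -209 + X)
(-321817 - 26408) + s(-109, -307) = (-321817 - 26408) + (-209 - 109) = -348225 - 318 = -348543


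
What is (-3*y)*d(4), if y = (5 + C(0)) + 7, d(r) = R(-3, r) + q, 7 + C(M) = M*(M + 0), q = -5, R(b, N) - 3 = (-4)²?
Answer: -210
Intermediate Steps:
R(b, N) = 19 (R(b, N) = 3 + (-4)² = 3 + 16 = 19)
C(M) = -7 + M² (C(M) = -7 + M*(M + 0) = -7 + M*M = -7 + M²)
d(r) = 14 (d(r) = 19 - 5 = 14)
y = 5 (y = (5 + (-7 + 0²)) + 7 = (5 + (-7 + 0)) + 7 = (5 - 7) + 7 = -2 + 7 = 5)
(-3*y)*d(4) = -3*5*14 = -15*14 = -210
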